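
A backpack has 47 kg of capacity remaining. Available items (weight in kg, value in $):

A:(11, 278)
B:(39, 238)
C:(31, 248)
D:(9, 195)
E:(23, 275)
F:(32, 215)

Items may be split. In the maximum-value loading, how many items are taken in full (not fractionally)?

Order: A (278/11=25.27) > D (195/9=21.67) > E (275/23=11.96) > C (248/31=8.00) > F (215/32=6.72) > B (238/39=6.10)
Fill: take A (11 @ 278) → take D (9 @ 195) → take E (23 @ 275) → take 4/31 of C → 32.00; 47/47 used.
3 item(s) taken whole; one partial (take 4/31 of C).

3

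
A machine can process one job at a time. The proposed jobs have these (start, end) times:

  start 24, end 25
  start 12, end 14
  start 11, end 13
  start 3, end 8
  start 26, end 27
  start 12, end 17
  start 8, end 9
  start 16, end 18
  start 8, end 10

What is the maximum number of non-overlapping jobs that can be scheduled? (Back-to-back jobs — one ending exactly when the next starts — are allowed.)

6

Order by finish time; keep every interval that doesn't clash with the previous kept one.
Sorted by end: (3,8)  (8,9)  (8,10)  (11,13)  (12,14)  (12,17)  (16,18)  (24,25)  (26,27)
take (3,8); take (8,9); skip (8,10); take (11,13); skip (12,17); take (16,18); take (24,25); take (26,27).
Selected 6 jobs.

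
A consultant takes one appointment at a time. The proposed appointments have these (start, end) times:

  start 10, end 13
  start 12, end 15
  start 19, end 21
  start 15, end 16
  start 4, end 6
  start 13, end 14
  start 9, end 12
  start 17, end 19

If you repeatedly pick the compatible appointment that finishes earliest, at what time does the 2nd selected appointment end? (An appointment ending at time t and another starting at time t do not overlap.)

By end time: (4,6), (9,12), (10,13), (13,14), (12,15), (15,16), (17,19), (19,21).
Pick (4,6); next start ≥ 6 → (9,12); next start ≥ 12 → (13,14); next start ≥ 14 → (15,16); next start ≥ 16 → (17,19); next start ≥ 19 → (19,21).
Selected: (4,6) (9,12) (13,14) (15,16) (17,19) (19,21)

12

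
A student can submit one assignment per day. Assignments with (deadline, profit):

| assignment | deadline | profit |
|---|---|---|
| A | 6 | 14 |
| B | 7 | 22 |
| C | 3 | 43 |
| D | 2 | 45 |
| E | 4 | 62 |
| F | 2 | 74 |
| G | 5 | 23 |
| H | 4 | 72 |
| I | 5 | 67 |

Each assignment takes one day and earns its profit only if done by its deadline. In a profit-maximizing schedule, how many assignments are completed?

7

By profit: F(d2,74), H(d4,72), I(d5,67), E(d4,62), D(d2,45), C(d3,43), G(d5,23), B(d7,22), A(d6,14)
F→slot 2; H→slot 4; I→slot 5; E→slot 3; D→slot 1; C skipped; G skipped; B→slot 7; A→slot 6.
7 of 9 scheduled.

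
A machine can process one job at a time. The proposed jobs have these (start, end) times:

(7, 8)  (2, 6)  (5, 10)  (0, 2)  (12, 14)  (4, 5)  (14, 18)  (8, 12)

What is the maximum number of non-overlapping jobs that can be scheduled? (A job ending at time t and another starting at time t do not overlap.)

By end time: (0,2), (4,5), (2,6), (7,8), (5,10), (8,12), (12,14), (14,18).
Pick (0,2); next start ≥ 2 → (4,5); next start ≥ 5 → (7,8); next start ≥ 8 → (8,12); next start ≥ 12 → (12,14); next start ≥ 14 → (14,18).
Selected 6 jobs.

6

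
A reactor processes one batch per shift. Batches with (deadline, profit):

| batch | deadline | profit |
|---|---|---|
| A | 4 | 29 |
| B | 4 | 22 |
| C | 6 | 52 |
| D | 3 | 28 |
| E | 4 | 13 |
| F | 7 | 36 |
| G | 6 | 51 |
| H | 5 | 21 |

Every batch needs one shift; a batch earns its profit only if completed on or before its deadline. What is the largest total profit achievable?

Take jobs in profit order; each goes to the latest open slot no later than its deadline.
Profit order: C=52 G=51 F=36 A=29 D=28 B=22 H=21 E=13
Assign: C→slot 6, G→slot 5, F→slot 7, A→slot 4, D→slot 3, B→slot 2, H→slot 1, E skipped.
Slots: [1:H] [2:B] [3:D] [4:A] [5:G] [6:C] [7:F]
Profit = 21 + 22 + 28 + 29 + 51 + 52 + 36 = 239

239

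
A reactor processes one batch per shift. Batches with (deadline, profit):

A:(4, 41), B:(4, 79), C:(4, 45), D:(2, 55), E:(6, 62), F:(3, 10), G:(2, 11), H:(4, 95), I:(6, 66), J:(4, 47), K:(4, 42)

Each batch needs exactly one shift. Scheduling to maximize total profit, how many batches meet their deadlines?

6

Take jobs in profit order; each goes to the latest open slot no later than its deadline.
Profit order: H=95 B=79 I=66 E=62 D=55 J=47 C=45 K=42 A=41 G=11 F=10
Assign: H→slot 4, B→slot 3, I→slot 6, E→slot 5, D→slot 2, J→slot 1, C skipped, K skipped, A skipped, G skipped, F skipped.
Slots: [1:J] [2:D] [3:B] [4:H] [5:E] [6:I]
6 of 11 scheduled.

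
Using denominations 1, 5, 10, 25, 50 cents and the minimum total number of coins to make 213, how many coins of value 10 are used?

Use the largest denomination that fits, subtract, and repeat.
213 = 4×50 + 1×10 + 3×1
Count of 10: 1

1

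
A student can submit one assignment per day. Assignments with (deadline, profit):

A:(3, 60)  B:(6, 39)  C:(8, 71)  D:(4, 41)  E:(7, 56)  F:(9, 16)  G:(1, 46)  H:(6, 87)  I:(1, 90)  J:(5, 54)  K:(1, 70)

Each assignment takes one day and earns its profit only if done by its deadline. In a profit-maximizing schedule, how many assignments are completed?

Sort by profit descending; place each in the latest free slot ≤ its deadline.
Profit order: I=90 H=87 C=71 K=70 A=60 E=56 J=54 G=46 D=41 B=39 F=16
Assign: I→slot 1, H→slot 6, C→slot 8, K skipped, A→slot 3, E→slot 7, J→slot 5, G skipped, D→slot 4, B→slot 2, F→slot 9.
Slots: [1:I] [2:B] [3:A] [4:D] [5:J] [6:H] [7:E] [8:C] [9:F]
9 of 11 scheduled.

9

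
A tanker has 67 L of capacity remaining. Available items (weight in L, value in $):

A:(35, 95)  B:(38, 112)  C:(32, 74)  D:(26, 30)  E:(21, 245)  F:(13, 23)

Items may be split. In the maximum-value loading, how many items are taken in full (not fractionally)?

2

Greedy by value/weight ratio, highest first.
Ratios (sorted): E 11.67, B 2.95, A 2.71, C 2.31, F 1.77, D 1.15
take E (21 @ 245); take B (38 @ 112); take 8/35 of A → 21.71. Capacity used 67/67.
2 item(s) taken whole; one partial (take 8/35 of A).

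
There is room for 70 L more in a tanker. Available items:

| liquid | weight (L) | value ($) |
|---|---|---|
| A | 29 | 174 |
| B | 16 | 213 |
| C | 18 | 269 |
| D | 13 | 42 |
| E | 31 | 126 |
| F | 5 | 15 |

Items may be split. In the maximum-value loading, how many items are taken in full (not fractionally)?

Sort by value per unit weight and fill in that order.
Ratios (sorted): C 14.94, B 13.31, A 6.00, E 4.06, D 3.23, F 3.00
take C (18 @ 269); take B (16 @ 213); take A (29 @ 174); take 7/31 of E → 28.45. Capacity used 70/70.
3 item(s) taken whole; one partial (take 7/31 of E).

3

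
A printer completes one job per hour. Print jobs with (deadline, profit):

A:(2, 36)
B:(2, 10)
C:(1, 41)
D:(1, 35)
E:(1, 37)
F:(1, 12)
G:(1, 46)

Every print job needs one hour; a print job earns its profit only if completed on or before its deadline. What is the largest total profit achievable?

By profit: G(d1,46), C(d1,41), E(d1,37), A(d2,36), D(d1,35), F(d1,12), B(d2,10)
G→slot 1; C skipped; E skipped; A→slot 2; D skipped; F skipped; B skipped.
Profit = 46 + 36 = 82

82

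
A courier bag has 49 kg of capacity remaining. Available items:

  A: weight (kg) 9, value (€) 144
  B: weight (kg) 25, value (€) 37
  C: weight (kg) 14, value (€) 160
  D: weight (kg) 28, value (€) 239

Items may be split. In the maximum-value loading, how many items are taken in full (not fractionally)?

Order: A (144/9=16.00) > C (160/14=11.43) > D (239/28=8.54) > B (37/25=1.48)
Fill: take A (9 @ 144) → take C (14 @ 160) → take 26/28 of D → 221.93; 49/49 used.
2 item(s) taken whole; one partial (take 26/28 of D).

2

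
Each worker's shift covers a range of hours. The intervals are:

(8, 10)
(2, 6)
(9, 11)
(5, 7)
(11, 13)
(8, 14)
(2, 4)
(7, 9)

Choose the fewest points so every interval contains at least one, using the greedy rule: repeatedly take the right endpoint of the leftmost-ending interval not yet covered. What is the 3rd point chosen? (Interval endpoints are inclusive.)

Sort by right endpoint; whenever an interval is uncovered, place a point at its right end.
By right end: [2,4]  [2,6]  [5,7]  [7,9]  [8,10]  [9,11]  [11,13]  [8,14]
[2,4] uncovered → point at 4; [5,7] uncovered → point at 7; [8,10] uncovered → point at 10; [11,13] uncovered → point at 13.
Points: 4, 7, 10, 13 (4 total).

10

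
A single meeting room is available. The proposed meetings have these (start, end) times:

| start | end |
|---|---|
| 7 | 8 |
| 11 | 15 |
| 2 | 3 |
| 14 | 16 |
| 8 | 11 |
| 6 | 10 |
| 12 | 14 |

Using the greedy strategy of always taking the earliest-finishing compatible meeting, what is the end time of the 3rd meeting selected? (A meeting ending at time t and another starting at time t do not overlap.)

Order by finish time; keep every interval that doesn't clash with the previous kept one.
By end time: (2,3), (7,8), (6,10), (8,11), (12,14), (11,15), (14,16).
Pick (2,3); next start ≥ 3 → (7,8); next start ≥ 8 → (8,11); next start ≥ 11 → (12,14); next start ≥ 14 → (14,16).
Selected: (2,3) (7,8) (8,11) (12,14) (14,16)

11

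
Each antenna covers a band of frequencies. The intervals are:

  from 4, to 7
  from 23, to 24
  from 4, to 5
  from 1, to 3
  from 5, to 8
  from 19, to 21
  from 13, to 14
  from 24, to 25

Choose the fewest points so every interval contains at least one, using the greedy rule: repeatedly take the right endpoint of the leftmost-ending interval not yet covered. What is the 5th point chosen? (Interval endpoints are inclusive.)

Sort by right endpoint; whenever an interval is uncovered, place a point at its right end.
By right end: [1,3]  [4,5]  [4,7]  [5,8]  [13,14]  [19,21]  [23,24]  [24,25]
[1,3] uncovered → point at 3; [4,5] uncovered → point at 5; [13,14] uncovered → point at 14; [19,21] uncovered → point at 21; [23,24] uncovered → point at 24.
Points: 3, 5, 14, 21, 24 (5 total).

24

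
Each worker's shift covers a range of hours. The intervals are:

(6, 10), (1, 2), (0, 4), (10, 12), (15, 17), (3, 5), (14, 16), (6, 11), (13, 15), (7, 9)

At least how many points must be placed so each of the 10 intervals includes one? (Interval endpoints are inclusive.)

5

By right end: [1,2]  [0,4]  [3,5]  [7,9]  [6,10]  [6,11]  [10,12]  [13,15]  [14,16]  [15,17]
[1,2] uncovered → point at 2; [3,5] uncovered → point at 5; [7,9] uncovered → point at 9; [10,12] uncovered → point at 12; [13,15] uncovered → point at 15.
Points: 2, 5, 9, 12, 15 (5 total).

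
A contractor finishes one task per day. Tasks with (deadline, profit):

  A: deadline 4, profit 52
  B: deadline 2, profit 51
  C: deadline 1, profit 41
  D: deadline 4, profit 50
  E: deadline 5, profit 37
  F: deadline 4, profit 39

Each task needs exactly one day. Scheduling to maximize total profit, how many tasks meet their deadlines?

Take jobs in profit order; each goes to the latest open slot no later than its deadline.
Profit order: A=52 B=51 D=50 C=41 F=39 E=37
Assign: A→slot 4, B→slot 2, D→slot 3, C→slot 1, F skipped, E→slot 5.
Slots: [1:C] [2:B] [3:D] [4:A] [5:E]
5 of 6 scheduled.

5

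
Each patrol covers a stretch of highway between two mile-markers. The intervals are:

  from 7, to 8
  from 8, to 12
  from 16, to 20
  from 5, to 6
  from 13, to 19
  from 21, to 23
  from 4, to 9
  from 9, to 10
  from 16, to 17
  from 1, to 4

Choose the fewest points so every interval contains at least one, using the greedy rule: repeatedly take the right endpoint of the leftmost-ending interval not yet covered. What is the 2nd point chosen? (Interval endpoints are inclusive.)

6

Sorted: [1,4] [5,6] [7,8] [4,9] [9,10] [8,12] [16,17] [13,19] [16,20] [21,23]
{[1,4]} hit by 4; {[5,6]} hit by 6; {[7,8],[4,9]} hit by 8; {[9,10],[8,12]} hit by 10; {[16,17],[13,19],[16,20]} hit by 17; {[21,23]} hit by 23.
Points: 4, 6, 8, 10, 17, 23 (6 total).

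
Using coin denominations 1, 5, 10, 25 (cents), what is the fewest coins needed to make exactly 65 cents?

4

65 = 2×25 + 1×10 + 1×5
Total coins = 2 + 1 + 1 = 4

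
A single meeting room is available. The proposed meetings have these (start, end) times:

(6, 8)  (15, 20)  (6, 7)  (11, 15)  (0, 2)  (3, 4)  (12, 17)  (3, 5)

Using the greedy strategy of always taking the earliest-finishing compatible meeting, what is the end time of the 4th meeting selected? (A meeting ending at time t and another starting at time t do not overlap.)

15

By end time: (0,2), (3,4), (3,5), (6,7), (6,8), (11,15), (12,17), (15,20).
Pick (0,2); next start ≥ 2 → (3,4); next start ≥ 4 → (6,7); next start ≥ 7 → (11,15); next start ≥ 15 → (15,20).
Selected: (0,2) (3,4) (6,7) (11,15) (15,20)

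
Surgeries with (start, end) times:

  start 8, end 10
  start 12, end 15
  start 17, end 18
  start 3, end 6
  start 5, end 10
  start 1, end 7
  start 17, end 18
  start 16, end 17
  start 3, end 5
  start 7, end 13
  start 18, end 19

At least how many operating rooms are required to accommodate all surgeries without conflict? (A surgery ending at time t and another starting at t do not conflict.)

The answer is the maximum number of intervals overlapping at any instant.
starts: [1, 3, 3, 5, 7, 8, 12, 16, 17, 17, 18]
ends:   [5, 6, 7, 10, 10, 13, 15, 17, 18, 18, 19]
s1→1 s3→2 s3→3  — peak 3.

3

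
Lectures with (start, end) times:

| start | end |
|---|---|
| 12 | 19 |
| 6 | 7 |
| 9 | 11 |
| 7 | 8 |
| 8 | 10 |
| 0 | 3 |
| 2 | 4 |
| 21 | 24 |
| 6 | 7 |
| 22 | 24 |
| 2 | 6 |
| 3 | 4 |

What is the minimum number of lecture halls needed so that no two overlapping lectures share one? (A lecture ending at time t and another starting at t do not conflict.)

The answer is the maximum number of intervals overlapping at any instant.
Events (time:±→running): 0:+→1 2:+→2 2:+→3 … peak 3.

3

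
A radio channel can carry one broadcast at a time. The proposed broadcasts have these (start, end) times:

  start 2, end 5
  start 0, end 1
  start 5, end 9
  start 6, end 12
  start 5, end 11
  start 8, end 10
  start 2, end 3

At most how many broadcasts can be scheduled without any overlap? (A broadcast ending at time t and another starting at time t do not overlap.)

3

Order by finish time; keep every interval that doesn't clash with the previous kept one.
By end time: (0,1), (2,3), (2,5), (5,9), (8,10), (5,11), (6,12).
Pick (0,1); next start ≥ 1 → (2,3); next start ≥ 3 → (5,9).
Selected 3 broadcasts.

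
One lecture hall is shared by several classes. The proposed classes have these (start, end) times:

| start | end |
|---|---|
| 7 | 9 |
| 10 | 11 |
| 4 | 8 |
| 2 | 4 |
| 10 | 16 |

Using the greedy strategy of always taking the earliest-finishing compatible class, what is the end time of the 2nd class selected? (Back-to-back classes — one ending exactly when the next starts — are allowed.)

8

Sorted by end: (2,4)  (4,8)  (7,9)  (10,11)  (10,16)
take (2,4); take (4,8); skip (7,9); take (10,11).
Selected: (2,4) (4,8) (10,11)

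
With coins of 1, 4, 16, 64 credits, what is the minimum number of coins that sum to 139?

7

Use the largest denomination that fits, subtract, and repeat.
139 = 2×64 + 2×4 + 3×1
Total coins = 2 + 2 + 3 = 7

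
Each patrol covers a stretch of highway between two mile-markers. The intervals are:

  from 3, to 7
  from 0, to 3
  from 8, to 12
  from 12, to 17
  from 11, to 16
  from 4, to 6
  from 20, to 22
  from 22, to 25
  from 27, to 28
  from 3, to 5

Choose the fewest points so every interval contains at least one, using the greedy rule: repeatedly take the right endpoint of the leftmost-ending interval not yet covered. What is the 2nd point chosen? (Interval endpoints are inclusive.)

Sorted: [0,3] [3,5] [4,6] [3,7] [8,12] [11,16] [12,17] [20,22] [22,25] [27,28]
{[0,3],[3,5]} hit by 3; {[4,6],[3,7]} hit by 6; {[8,12],[11,16],[12,17]} hit by 12; {[20,22],[22,25]} hit by 22; {[27,28]} hit by 28.
Points: 3, 6, 12, 22, 28 (5 total).

6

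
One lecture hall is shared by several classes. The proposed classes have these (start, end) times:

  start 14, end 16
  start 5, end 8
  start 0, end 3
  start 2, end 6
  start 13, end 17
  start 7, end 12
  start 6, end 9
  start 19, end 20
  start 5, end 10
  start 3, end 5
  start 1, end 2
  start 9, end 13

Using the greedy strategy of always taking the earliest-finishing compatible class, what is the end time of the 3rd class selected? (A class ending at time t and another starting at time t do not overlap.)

8

By end time: (1,2), (0,3), (3,5), (2,6), (5,8), (6,9), (5,10), (7,12), (9,13), (14,16), (13,17), (19,20).
Pick (1,2); next start ≥ 2 → (3,5); next start ≥ 5 → (5,8); next start ≥ 8 → (9,13); next start ≥ 13 → (14,16); next start ≥ 16 → (19,20).
Selected: (1,2) (3,5) (5,8) (9,13) (14,16) (19,20)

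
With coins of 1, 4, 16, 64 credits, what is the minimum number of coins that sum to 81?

81 = 1×64 + 1×16 + 1×1
Total coins = 1 + 1 + 1 = 3

3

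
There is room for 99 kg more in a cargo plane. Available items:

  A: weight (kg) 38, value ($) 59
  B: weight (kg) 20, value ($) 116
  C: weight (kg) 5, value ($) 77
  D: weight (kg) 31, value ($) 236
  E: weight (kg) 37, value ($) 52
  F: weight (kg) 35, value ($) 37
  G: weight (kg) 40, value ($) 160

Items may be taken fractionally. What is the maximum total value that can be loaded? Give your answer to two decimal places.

Sort by value per unit weight and fill in that order.
Ratios (sorted): C 15.40, D 7.61, B 5.80, G 4.00, A 1.55, E 1.41, F 1.06
take C (5 @ 77); take D (31 @ 236); take B (20 @ 116); take G (40 @ 160); take 3/38 of A → 4.66. Capacity used 99/99.
Total value = 593.66

593.66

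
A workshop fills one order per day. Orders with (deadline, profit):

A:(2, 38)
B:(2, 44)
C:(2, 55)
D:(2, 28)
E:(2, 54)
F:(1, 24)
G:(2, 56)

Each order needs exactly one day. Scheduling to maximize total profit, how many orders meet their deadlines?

2

By profit: G(d2,56), C(d2,55), E(d2,54), B(d2,44), A(d2,38), D(d2,28), F(d1,24)
G→slot 2; C→slot 1; E skipped; B skipped; A skipped; D skipped; F skipped.
2 of 7 scheduled.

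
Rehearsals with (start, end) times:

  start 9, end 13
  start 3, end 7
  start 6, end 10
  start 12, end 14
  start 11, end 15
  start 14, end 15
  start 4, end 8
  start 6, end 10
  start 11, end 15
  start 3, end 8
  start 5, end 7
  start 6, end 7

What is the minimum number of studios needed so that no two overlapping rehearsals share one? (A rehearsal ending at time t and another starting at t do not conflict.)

Count concurrent intervals with a sweep; the peak is the room count.
Events (time:±→running): 3:+→1 3:+→2 4:+→3 5:+→4 6:+→5 6:+→6 6:+→7 … peak 7.

7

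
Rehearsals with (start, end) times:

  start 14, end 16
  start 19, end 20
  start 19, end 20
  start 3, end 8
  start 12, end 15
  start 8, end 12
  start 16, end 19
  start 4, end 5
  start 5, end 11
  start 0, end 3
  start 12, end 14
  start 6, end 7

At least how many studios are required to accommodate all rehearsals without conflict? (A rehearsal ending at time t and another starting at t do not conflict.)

3

starts: [0, 3, 4, 5, 6, 8, 12, 12, 14, 16, 19, 19]
ends:   [3, 5, 7, 8, 11, 12, 14, 15, 16, 19, 20, 20]
s0→1 e3→0 s3→1 s4→2 e5→1 s5→2 s6→3  — peak 3.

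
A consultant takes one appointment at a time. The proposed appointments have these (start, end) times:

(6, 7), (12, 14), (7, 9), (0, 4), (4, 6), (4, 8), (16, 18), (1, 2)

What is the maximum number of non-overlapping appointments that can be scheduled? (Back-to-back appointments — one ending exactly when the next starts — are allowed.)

Greedy by earliest finish: after sorting by end time, pick each interval compatible with the last pick.
By end time: (1,2), (0,4), (4,6), (6,7), (4,8), (7,9), (12,14), (16,18).
Pick (1,2); next start ≥ 2 → (4,6); next start ≥ 6 → (6,7); next start ≥ 7 → (7,9); next start ≥ 9 → (12,14); next start ≥ 14 → (16,18).
Selected 6 appointments.

6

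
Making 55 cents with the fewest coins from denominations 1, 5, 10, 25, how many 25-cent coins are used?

2

Use the largest denomination that fits, subtract, and repeat.
55 = 2×25 + 1×5
Count of 25: 2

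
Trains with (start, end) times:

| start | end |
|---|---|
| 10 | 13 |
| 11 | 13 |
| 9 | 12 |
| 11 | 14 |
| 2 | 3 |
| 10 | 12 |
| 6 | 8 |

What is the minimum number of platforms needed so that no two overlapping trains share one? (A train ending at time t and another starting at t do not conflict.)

5

The answer is the maximum number of intervals overlapping at any instant.
Events (time:±→running): 2:+→1 3:-→0 6:+→1 8:-→0 9:+→1 10:+→2 10:+→3 11:+→4 11:+→5 … peak 5.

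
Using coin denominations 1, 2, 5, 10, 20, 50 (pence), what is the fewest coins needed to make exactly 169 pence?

7

169 = 3×50 + 1×10 + 1×5 + 2×2
Total coins = 3 + 1 + 1 + 2 = 7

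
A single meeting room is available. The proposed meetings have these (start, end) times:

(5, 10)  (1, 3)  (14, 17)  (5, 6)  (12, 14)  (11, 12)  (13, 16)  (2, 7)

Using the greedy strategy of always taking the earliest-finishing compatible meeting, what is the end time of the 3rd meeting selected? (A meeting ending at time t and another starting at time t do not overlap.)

Sorted by end: (1,3)  (5,6)  (2,7)  (5,10)  (11,12)  (12,14)  (13,16)  (14,17)
take (1,3); take (5,6); skip (5,10); take (11,12); take (12,14); take (14,17).
Selected: (1,3) (5,6) (11,12) (12,14) (14,17)

12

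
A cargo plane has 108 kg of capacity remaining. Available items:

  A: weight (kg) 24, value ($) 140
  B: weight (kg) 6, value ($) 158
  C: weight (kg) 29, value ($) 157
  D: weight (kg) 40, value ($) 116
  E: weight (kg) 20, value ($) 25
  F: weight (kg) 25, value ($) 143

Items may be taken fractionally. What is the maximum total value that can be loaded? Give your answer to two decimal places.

Ratios (sorted): B 26.33, A 5.83, F 5.72, C 5.41, D 2.90, E 1.25
take B (6 @ 158); take A (24 @ 140); take F (25 @ 143); take C (29 @ 157); take 24/40 of D → 69.60. Capacity used 108/108.
Total value = 667.60

667.60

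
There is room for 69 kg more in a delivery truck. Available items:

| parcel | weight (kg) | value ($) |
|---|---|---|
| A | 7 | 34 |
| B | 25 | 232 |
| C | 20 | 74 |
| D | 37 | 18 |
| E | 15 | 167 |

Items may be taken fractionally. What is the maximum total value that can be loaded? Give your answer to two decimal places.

507.97

Order: E (167/15=11.13) > B (232/25=9.28) > A (34/7=4.86) > C (74/20=3.70) > D (18/37=0.49)
Fill: take E (15 @ 167) → take B (25 @ 232) → take A (7 @ 34) → take C (20 @ 74) → take 2/37 of D → 0.97; 69/69 used.
Total value = 507.97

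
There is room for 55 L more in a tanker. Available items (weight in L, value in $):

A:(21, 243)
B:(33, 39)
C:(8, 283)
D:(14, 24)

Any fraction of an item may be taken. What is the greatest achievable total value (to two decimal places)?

564.18

Order: C (283/8=35.38) > A (243/21=11.57) > D (24/14=1.71) > B (39/33=1.18)
Fill: take C (8 @ 283) → take A (21 @ 243) → take D (14 @ 24) → take 12/33 of B → 14.18; 55/55 used.
Total value = 564.18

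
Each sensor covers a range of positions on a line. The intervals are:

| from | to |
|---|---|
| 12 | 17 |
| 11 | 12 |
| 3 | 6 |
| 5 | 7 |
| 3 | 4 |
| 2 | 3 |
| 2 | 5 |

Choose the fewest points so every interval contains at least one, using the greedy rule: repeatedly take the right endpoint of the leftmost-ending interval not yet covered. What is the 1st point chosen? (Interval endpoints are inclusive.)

3

Sort by right endpoint; whenever an interval is uncovered, place a point at its right end.
Sorted: [2,3] [3,4] [2,5] [3,6] [5,7] [11,12] [12,17]
{[2,3],[3,4],[2,5],[3,6]} hit by 3; {[5,7]} hit by 7; {[11,12],[12,17]} hit by 12.
Points: 3, 7, 12 (3 total).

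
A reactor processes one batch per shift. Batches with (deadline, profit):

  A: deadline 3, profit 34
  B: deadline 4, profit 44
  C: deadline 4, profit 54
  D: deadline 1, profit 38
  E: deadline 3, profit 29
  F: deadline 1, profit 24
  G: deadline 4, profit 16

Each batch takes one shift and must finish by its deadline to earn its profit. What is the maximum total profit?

Take jobs in profit order; each goes to the latest open slot no later than its deadline.
Profit order: C=54 B=44 D=38 A=34 E=29 F=24 G=16
Assign: C→slot 4, B→slot 3, D→slot 1, A→slot 2, E skipped, F skipped, G skipped.
Slots: [1:D] [2:A] [3:B] [4:C]
Profit = 38 + 34 + 44 + 54 = 170

170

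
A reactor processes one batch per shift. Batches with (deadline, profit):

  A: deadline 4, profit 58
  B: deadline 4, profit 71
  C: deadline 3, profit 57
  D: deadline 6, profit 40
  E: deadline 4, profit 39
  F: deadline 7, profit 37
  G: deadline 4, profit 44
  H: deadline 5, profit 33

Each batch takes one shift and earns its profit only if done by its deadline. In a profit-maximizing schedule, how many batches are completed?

Take jobs in profit order; each goes to the latest open slot no later than its deadline.
By profit: B(d4,71), A(d4,58), C(d3,57), G(d4,44), D(d6,40), E(d4,39), F(d7,37), H(d5,33)
B→slot 4; A→slot 3; C→slot 2; G→slot 1; D→slot 6; E skipped; F→slot 7; H→slot 5.
7 of 8 scheduled.

7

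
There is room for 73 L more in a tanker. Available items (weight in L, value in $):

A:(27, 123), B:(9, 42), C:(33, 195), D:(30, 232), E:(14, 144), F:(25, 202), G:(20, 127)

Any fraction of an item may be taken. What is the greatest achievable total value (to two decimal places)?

Greedy by value/weight ratio, highest first.
Order: E (144/14=10.29) > F (202/25=8.08) > D (232/30=7.73) > G (127/20=6.35) > C (195/33=5.91) > B (42/9=4.67) > A (123/27=4.56)
Fill: take E (14 @ 144) → take F (25 @ 202) → take D (30 @ 232) → take 4/20 of G → 25.40; 73/73 used.
Total value = 603.40

603.40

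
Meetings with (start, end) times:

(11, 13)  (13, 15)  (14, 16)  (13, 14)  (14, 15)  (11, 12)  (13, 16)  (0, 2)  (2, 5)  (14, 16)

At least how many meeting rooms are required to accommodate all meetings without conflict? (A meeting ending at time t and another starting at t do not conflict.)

5

starts: [0, 2, 11, 11, 13, 13, 13, 14, 14, 14]
ends:   [2, 5, 12, 13, 14, 15, 15, 16, 16, 16]
s0→1 e2→0 s2→1 e5→0 s11→1 s11→2 e12→1 e13→0 s13→1 s13→2 s13→3 e14→2 s14→3 s14→4 s14→5  — peak 5.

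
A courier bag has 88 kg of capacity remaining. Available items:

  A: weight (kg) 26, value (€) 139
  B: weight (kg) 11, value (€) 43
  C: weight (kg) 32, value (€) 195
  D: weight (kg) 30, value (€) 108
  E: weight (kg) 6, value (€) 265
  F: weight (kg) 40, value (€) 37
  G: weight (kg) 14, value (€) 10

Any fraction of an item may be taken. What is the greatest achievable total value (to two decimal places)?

688.80

Order: E (265/6=44.17) > C (195/32=6.09) > A (139/26=5.35) > B (43/11=3.91) > D (108/30=3.60) > F (37/40=0.93) > G (10/14=0.71)
Fill: take E (6 @ 265) → take C (32 @ 195) → take A (26 @ 139) → take B (11 @ 43) → take 13/30 of D → 46.80; 88/88 used.
Total value = 688.80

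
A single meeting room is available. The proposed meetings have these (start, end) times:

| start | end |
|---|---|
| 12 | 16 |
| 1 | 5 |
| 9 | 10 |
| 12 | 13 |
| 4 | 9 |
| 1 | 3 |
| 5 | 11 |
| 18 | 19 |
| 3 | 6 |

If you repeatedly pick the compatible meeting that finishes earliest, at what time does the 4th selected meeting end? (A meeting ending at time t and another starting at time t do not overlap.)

Sort by end time and greedily take each interval whose start is ≥ the last chosen end.
By end time: (1,3), (1,5), (3,6), (4,9), (9,10), (5,11), (12,13), (12,16), (18,19).
Pick (1,3); next start ≥ 3 → (3,6); next start ≥ 6 → (9,10); next start ≥ 10 → (12,13); next start ≥ 13 → (18,19).
Selected: (1,3) (3,6) (9,10) (12,13) (18,19)

13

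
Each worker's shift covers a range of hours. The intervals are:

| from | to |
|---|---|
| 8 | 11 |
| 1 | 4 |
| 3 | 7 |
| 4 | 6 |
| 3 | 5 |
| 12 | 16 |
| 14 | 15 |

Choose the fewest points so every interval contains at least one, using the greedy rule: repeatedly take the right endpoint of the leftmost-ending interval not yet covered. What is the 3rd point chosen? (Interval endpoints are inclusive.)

15

Process intervals by earliest right end; each time one isn't hit yet, stab at its right endpoint.
By right end: [1,4]  [3,5]  [4,6]  [3,7]  [8,11]  [14,15]  [12,16]
[1,4] uncovered → point at 4; [8,11] uncovered → point at 11; [14,15] uncovered → point at 15.
Points: 4, 11, 15 (3 total).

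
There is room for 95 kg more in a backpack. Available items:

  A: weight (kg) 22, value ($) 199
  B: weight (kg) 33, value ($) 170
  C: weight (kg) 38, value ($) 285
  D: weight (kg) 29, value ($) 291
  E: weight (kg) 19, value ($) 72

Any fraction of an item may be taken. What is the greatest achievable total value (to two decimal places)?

805.91

Sort by value per unit weight and fill in that order.
Order: D (291/29=10.03) > A (199/22=9.05) > C (285/38=7.50) > B (170/33=5.15) > E (72/19=3.79)
Fill: take D (29 @ 291) → take A (22 @ 199) → take C (38 @ 285) → take 6/33 of B → 30.91; 95/95 used.
Total value = 805.91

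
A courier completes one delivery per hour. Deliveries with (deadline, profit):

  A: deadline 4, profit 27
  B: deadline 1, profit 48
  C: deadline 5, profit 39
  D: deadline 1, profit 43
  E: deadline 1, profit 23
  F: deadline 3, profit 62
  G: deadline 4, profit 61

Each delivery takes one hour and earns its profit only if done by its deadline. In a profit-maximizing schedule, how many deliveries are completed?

5

By profit: F(d3,62), G(d4,61), B(d1,48), D(d1,43), C(d5,39), A(d4,27), E(d1,23)
F→slot 3; G→slot 4; B→slot 1; D skipped; C→slot 5; A→slot 2; E skipped.
5 of 7 scheduled.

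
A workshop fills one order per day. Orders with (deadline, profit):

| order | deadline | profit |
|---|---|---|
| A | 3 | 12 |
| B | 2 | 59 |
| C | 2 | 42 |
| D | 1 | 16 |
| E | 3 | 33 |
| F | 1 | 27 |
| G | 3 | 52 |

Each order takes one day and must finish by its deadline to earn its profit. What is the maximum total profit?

By profit: B(d2,59), G(d3,52), C(d2,42), E(d3,33), F(d1,27), D(d1,16), A(d3,12)
B→slot 2; G→slot 3; C→slot 1; E skipped; F skipped; D skipped; A skipped.
Profit = 42 + 59 + 52 = 153

153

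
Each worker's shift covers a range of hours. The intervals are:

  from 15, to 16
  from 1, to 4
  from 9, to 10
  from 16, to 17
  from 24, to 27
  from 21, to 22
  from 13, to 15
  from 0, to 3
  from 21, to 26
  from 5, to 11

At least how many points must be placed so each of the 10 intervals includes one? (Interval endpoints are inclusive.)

Sorted: [0,3] [1,4] [9,10] [5,11] [13,15] [15,16] [16,17] [21,22] [21,26] [24,27]
{[0,3],[1,4]} hit by 3; {[9,10],[5,11]} hit by 10; {[13,15],[15,16]} hit by 15; {[16,17]} hit by 17; {[21,22],[21,26]} hit by 22; {[24,27]} hit by 27.
Points: 3, 10, 15, 17, 22, 27 (6 total).

6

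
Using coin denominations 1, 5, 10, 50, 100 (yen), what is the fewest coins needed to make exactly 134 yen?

8

Use the largest denomination that fits, subtract, and repeat.
134 = 1×100 + 3×10 + 4×1
Total coins = 1 + 3 + 4 = 8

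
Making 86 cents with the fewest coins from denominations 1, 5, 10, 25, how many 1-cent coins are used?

Use the largest denomination that fits, subtract, and repeat.
86 = 3×25 + 1×10 + 1×1
Count of 1: 1

1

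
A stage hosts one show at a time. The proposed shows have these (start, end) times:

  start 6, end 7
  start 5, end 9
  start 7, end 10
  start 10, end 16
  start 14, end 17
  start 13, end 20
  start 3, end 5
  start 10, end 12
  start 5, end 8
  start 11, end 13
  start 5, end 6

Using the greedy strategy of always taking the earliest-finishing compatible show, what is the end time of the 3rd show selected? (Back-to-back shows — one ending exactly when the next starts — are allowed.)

Order by finish time; keep every interval that doesn't clash with the previous kept one.
Sorted by end: (3,5)  (5,6)  (6,7)  (5,8)  (5,9)  (7,10)  (10,12)  (11,13)  (10,16)  (14,17)  (13,20)
take (3,5); take (5,6); take (6,7); take (7,10); take (10,12); take (14,17).
Selected: (3,5) (5,6) (6,7) (7,10) (10,12) (14,17)

7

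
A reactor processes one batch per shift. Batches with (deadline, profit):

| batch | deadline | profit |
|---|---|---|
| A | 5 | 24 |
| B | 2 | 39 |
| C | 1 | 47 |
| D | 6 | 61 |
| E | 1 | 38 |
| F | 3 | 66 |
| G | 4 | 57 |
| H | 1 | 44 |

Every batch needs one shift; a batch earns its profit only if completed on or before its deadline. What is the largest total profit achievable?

Take jobs in profit order; each goes to the latest open slot no later than its deadline.
Profit order: F=66 D=61 G=57 C=47 H=44 B=39 E=38 A=24
Assign: F→slot 3, D→slot 6, G→slot 4, C→slot 1, H skipped, B→slot 2, E skipped, A→slot 5.
Slots: [1:C] [2:B] [3:F] [4:G] [5:A] [6:D]
Profit = 47 + 39 + 66 + 57 + 24 + 61 = 294

294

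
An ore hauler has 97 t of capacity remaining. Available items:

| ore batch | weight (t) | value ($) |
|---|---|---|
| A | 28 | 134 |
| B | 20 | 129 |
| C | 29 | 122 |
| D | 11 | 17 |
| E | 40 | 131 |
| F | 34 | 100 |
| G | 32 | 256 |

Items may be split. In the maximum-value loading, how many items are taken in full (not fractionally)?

Sort by value per unit weight and fill in that order.
Order: G (256/32=8.00) > B (129/20=6.45) > A (134/28=4.79) > C (122/29=4.21) > E (131/40=3.27) > F (100/34=2.94) > D (17/11=1.55)
Fill: take G (32 @ 256) → take B (20 @ 129) → take A (28 @ 134) → take 17/29 of C → 71.52; 97/97 used.
3 item(s) taken whole; one partial (take 17/29 of C).

3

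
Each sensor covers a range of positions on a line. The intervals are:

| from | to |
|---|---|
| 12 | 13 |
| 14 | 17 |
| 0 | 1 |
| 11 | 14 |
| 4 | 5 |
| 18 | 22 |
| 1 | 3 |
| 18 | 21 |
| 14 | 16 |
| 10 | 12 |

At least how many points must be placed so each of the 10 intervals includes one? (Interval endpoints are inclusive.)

Process intervals by earliest right end; each time one isn't hit yet, stab at its right endpoint.
Sorted: [0,1] [1,3] [4,5] [10,12] [12,13] [11,14] [14,16] [14,17] [18,21] [18,22]
{[0,1],[1,3]} hit by 1; {[4,5]} hit by 5; {[10,12],[12,13],[11,14]} hit by 12; {[14,16],[14,17]} hit by 16; {[18,21],[18,22]} hit by 21.
Points: 1, 5, 12, 16, 21 (5 total).

5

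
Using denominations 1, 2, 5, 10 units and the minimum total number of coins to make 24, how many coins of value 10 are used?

Greedy: take as many of the largest coin as possible, then repeat with the remainder.
24 = 2×10 + 2×2
Count of 10: 2

2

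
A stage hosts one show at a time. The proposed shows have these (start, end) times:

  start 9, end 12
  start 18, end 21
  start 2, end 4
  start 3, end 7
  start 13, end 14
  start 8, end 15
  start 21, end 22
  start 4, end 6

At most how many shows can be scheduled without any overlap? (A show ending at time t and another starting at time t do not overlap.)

Sort by end time and greedily take each interval whose start is ≥ the last chosen end.
Sorted by end: (2,4)  (4,6)  (3,7)  (9,12)  (13,14)  (8,15)  (18,21)  (21,22)
take (2,4); take (4,6); take (9,12); take (13,14); skip (8,15); take (18,21); take (21,22).
Selected 6 shows.

6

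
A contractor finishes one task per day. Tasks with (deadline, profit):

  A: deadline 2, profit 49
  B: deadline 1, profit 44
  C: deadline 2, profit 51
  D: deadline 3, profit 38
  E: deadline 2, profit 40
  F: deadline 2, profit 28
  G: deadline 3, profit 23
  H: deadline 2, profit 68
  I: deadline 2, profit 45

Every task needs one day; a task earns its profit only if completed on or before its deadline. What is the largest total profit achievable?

157

Take jobs in profit order; each goes to the latest open slot no later than its deadline.
Profit order: H=68 C=51 A=49 I=45 B=44 E=40 D=38 F=28 G=23
Assign: H→slot 2, C→slot 1, A skipped, I skipped, B skipped, E skipped, D→slot 3, F skipped, G skipped.
Slots: [1:C] [2:H] [3:D]
Profit = 51 + 68 + 38 = 157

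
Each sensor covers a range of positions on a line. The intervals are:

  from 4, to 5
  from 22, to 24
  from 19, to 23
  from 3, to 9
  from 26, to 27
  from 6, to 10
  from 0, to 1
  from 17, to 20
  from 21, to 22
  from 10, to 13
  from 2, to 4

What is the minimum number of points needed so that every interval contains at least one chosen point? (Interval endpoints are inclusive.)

6

Process intervals by earliest right end; each time one isn't hit yet, stab at its right endpoint.
By right end: [0,1]  [2,4]  [4,5]  [3,9]  [6,10]  [10,13]  [17,20]  [21,22]  [19,23]  [22,24]  [26,27]
[0,1] uncovered → point at 1; [2,4] uncovered → point at 4; [6,10] uncovered → point at 10; [17,20] uncovered → point at 20; [21,22] uncovered → point at 22; [26,27] uncovered → point at 27.
Points: 1, 4, 10, 20, 22, 27 (6 total).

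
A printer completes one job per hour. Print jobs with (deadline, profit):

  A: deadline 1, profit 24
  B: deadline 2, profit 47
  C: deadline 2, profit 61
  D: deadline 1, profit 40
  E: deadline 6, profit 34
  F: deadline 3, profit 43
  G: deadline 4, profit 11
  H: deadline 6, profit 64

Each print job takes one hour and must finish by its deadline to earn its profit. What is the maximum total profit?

Profit order: H=64 C=61 B=47 F=43 D=40 E=34 A=24 G=11
Assign: H→slot 6, C→slot 2, B→slot 1, F→slot 3, D skipped, E→slot 5, A skipped, G→slot 4.
Slots: [1:B] [2:C] [3:F] [4:G] [5:E] [6:H]
Profit = 47 + 61 + 43 + 11 + 34 + 64 = 260

260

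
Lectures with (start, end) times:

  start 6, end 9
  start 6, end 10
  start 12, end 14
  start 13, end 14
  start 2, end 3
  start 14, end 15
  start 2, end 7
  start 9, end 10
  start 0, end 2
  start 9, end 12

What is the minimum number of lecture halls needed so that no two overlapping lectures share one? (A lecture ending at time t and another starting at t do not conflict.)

3

The answer is the maximum number of intervals overlapping at any instant.
starts: [0, 2, 2, 6, 6, 9, 9, 12, 13, 14]
ends:   [2, 3, 7, 9, 10, 10, 12, 14, 14, 15]
s0→1 e2→0 s2→1 s2→2 e3→1 s6→2 s6→3  — peak 3.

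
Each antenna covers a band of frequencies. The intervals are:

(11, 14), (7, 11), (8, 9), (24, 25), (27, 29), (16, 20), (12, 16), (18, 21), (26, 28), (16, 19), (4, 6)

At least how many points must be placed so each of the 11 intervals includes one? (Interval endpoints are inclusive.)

6

Process intervals by earliest right end; each time one isn't hit yet, stab at its right endpoint.
By right end: [4,6]  [8,9]  [7,11]  [11,14]  [12,16]  [16,19]  [16,20]  [18,21]  [24,25]  [26,28]  [27,29]
[4,6] uncovered → point at 6; [8,9] uncovered → point at 9; [11,14] uncovered → point at 14; [16,19] uncovered → point at 19; [24,25] uncovered → point at 25; [26,28] uncovered → point at 28.
Points: 6, 9, 14, 19, 25, 28 (6 total).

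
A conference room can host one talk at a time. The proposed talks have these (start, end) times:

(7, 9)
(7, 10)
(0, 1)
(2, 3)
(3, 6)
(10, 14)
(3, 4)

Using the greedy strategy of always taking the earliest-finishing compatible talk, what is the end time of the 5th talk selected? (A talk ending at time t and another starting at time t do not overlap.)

Greedy by earliest finish: after sorting by end time, pick each interval compatible with the last pick.
By end time: (0,1), (2,3), (3,4), (3,6), (7,9), (7,10), (10,14).
Pick (0,1); next start ≥ 1 → (2,3); next start ≥ 3 → (3,4); next start ≥ 4 → (7,9); next start ≥ 9 → (10,14).
Selected: (0,1) (2,3) (3,4) (7,9) (10,14)

14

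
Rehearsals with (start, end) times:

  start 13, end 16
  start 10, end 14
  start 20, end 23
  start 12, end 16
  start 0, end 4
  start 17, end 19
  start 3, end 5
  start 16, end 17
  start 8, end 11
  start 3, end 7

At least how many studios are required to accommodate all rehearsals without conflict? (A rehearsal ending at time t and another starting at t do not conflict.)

Count concurrent intervals with a sweep; the peak is the room count.
starts: [0, 3, 3, 8, 10, 12, 13, 16, 17, 20]
ends:   [4, 5, 7, 11, 14, 16, 16, 17, 19, 23]
s0→1 s3→2 s3→3  — peak 3.

3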